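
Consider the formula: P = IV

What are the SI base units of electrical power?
Units of each symbol in P = IV:
  I (current): A
  V (voltage, in volts): kg·m²/(s³·A)

Multiplying the contributions: [A] · [kg·m²/(s³·A)]
Adding exponents of each base unit: kg: 1, m: 2, s: -3
SI base units of electrical power: kg·m²/s³

Answer: kg·m²/s³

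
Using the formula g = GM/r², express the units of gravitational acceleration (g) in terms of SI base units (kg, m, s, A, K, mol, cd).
Units of each symbol in g = GM/r²:
  G (gravitational constant): m³/(kg·s²)
  M (mass): kg
  r (distance): m  → to the power 2 in the denominator, contributes 1/m²

Multiplying the contributions: [m³/(kg·s²)] · [kg] · [1/m²]
Adding exponents of each base unit: m: 1, s: -2
SI base units of gravitational acceleration: m/s²

Answer: m/s²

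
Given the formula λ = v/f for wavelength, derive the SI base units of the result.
Units of each symbol in λ = v/f:
  v (wave speed): m/s
  f (frequency): 1/s  → in the denominator, contributes s

Multiplying the contributions: [m/s] · [s]
Adding exponents of each base unit: m: 1
SI base units of wavelength: m

Answer: m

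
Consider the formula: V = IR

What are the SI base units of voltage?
Units of each symbol in V = IR:
  I (current): A
  R (resistance, in ohms): kg·m²/(s³·A²)

Multiplying the contributions: [A] · [kg·m²/(s³·A²)]
Adding exponents of each base unit: kg: 1, m: 2, s: -3, A: -1
SI base units of voltage: kg·m²/(s³·A)

Answer: kg·m²/(s³·A)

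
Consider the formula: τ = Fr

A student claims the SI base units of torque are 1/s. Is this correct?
Units of each symbol in τ = Fr:
  F (force): kg·m/s²
  r (lever arm): m

Multiplying the contributions: [kg·m/s²] · [m]
Adding exponents of each base unit: kg: 1, m: 2, s: -2
SI base units of torque: kg·m²/s²

The claimed units 1/s (exponents s: -1) do not match the derived units kg·m²/s² (exponents kg: 1, m: 2, s: -2), so the claim is incorrect.

Answer: No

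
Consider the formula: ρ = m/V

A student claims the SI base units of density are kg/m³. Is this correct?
Units of each symbol in ρ = m/V:
  m (mass): kg
  V (volume): m³  → in the denominator, contributes 1/m³

Multiplying the contributions: [kg] · [1/m³]
Adding exponents of each base unit: kg: 1, m: -3
SI base units of density: kg/m³

The claimed units kg/m³ match the derived units, so the claim is correct.

Answer: Yes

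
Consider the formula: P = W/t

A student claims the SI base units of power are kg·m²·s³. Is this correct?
Units of each symbol in P = W/t:
  W (work): kg·m²/s²
  t (time): s  → in the denominator, contributes 1/s

Multiplying the contributions: [kg·m²/s²] · [1/s]
Adding exponents of each base unit: kg: 1, m: 2, s: -3
SI base units of power: kg·m²/s³

The claimed units kg·m²·s³ (exponents kg: 1, m: 2, s: 3) do not match the derived units kg·m²/s³ (exponents kg: 1, m: 2, s: -3), so the claim is incorrect.

Answer: No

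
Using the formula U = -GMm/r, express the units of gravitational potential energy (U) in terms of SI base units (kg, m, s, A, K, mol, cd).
Units of each symbol in U = -GMm/r:
  G (gravitational constant): m³/(kg·s²)
  M (mass): kg
  m (mass): kg
  r (distance): m  → in the denominator, contributes 1/m
  The minus sign does not affect the units.

Multiplying the contributions: [m³/(kg·s²)] · [kg] · [kg] · [1/m]
Adding exponents of each base unit: kg: 1, m: 2, s: -2
SI base units of gravitational potential energy: kg·m²/s²

Answer: kg·m²/s²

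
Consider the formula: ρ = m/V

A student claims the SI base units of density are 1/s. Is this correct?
Units of each symbol in ρ = m/V:
  m (mass): kg
  V (volume): m³  → in the denominator, contributes 1/m³

Multiplying the contributions: [kg] · [1/m³]
Adding exponents of each base unit: kg: 1, m: -3
SI base units of density: kg/m³

The claimed units 1/s (exponents s: -1) do not match the derived units kg/m³ (exponents kg: 1, m: -3), so the claim is incorrect.

Answer: No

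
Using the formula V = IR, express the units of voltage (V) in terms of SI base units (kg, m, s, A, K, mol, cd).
Units of each symbol in V = IR:
  I (current): A
  R (resistance, in ohms): kg·m²/(s³·A²)

Multiplying the contributions: [A] · [kg·m²/(s³·A²)]
Adding exponents of each base unit: kg: 1, m: 2, s: -3, A: -1
SI base units of voltage: kg·m²/(s³·A)

Answer: kg·m²/(s³·A)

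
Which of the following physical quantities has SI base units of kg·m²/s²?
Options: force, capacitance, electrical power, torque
Checking the SI base units of each option:
  force (F = ma): kg·m/s²  ✗
  capacitance (C = Q/V): s⁴·A²/(kg·m²)  ✗
  electrical power (P = IV): kg·m²/s³  ✗
  torque (τ = Fr): kg·m²/s²  ✓ matches

Only torque has units kg·m²/s².

Answer: torque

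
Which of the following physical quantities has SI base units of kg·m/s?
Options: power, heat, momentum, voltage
Checking the SI base units of each option:
  power (P = W/t): kg·m²/s³  ✗
  heat (Q = mcΔT): kg·m²/s²  ✗
  momentum (p = mv): kg·m/s  ✓ matches
  voltage (V = IR): kg·m²/(s³·A)  ✗

Only momentum has units kg·m/s.

Answer: momentum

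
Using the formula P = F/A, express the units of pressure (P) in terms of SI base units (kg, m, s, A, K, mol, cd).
Units of each symbol in P = F/A:
  F (force): kg·m/s²
  A (area): m²  → in the denominator, contributes 1/m²

Multiplying the contributions: [kg·m/s²] · [1/m²]
Adding exponents of each base unit: kg: 1, m: -1, s: -2
SI base units of pressure: kg/(m·s²)

Answer: kg/(m·s²)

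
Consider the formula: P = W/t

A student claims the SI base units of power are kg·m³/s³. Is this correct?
Units of each symbol in P = W/t:
  W (work): kg·m²/s²
  t (time): s  → in the denominator, contributes 1/s

Multiplying the contributions: [kg·m²/s²] · [1/s]
Adding exponents of each base unit: kg: 1, m: 2, s: -3
SI base units of power: kg·m²/s³

The claimed units kg·m³/s³ (exponents kg: 1, m: 3, s: -3) do not match the derived units kg·m²/s³ (exponents kg: 1, m: 2, s: -3), so the claim is incorrect.

Answer: No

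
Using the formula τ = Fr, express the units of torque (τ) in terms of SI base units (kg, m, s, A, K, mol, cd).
Units of each symbol in τ = Fr:
  F (force): kg·m/s²
  r (lever arm): m

Multiplying the contributions: [kg·m/s²] · [m]
Adding exponents of each base unit: kg: 1, m: 2, s: -2
SI base units of torque: kg·m²/s²

Answer: kg·m²/s²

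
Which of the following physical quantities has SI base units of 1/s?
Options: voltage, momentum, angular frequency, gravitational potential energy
Checking the SI base units of each option:
  voltage (V = IR): kg·m²/(s³·A)  ✗
  momentum (p = mv): kg·m/s  ✗
  angular frequency (ω = 2πf): 1/s  ✓ matches
  gravitational potential energy (U = -GMm/r): kg·m²/s²  ✗

Only angular frequency has units 1/s.

Answer: angular frequency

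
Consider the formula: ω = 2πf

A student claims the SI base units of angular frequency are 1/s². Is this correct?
Units of each symbol in ω = 2πf:
  f (frequency): 1/s
  The factor 2π is dimensionless.

Multiplying the contributions: [1/s]
Adding exponents of each base unit: s: -1
SI base units of angular frequency: 1/s

The claimed units 1/s² (exponents s: -2) do not match the derived units 1/s (exponents s: -1), so the claim is incorrect.

Answer: No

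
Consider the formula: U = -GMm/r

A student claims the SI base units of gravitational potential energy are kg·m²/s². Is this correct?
Units of each symbol in U = -GMm/r:
  G (gravitational constant): m³/(kg·s²)
  M (mass): kg
  m (mass): kg
  r (distance): m  → in the denominator, contributes 1/m
  The minus sign does not affect the units.

Multiplying the contributions: [m³/(kg·s²)] · [kg] · [kg] · [1/m]
Adding exponents of each base unit: kg: 1, m: 2, s: -2
SI base units of gravitational potential energy: kg·m²/s²

The claimed units kg·m²/s² match the derived units, so the claim is correct.

Answer: Yes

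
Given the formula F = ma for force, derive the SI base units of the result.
Units of each symbol in F = ma:
  m (mass): kg
  a (acceleration): m/s²

Multiplying the contributions: [kg] · [m/s²]
Adding exponents of each base unit: kg: 1, m: 1, s: -2
SI base units of force: kg·m/s²

Answer: kg·m/s²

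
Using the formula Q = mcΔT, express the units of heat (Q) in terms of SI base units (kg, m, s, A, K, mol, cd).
Units of each symbol in Q = mcΔT:
  m (mass): kg
  c (specific heat capacity, in J/(kg·K)): m²/(s²·K)
  ΔT (temperature change): K

Multiplying the contributions: [kg] · [m²/(s²·K)] · [K]
Adding exponents of each base unit: kg: 1, m: 2, s: -2
SI base units of heat: kg·m²/s²

Answer: kg·m²/s²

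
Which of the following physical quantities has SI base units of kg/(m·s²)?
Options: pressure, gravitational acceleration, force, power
Checking the SI base units of each option:
  pressure (P = F/A): kg/(m·s²)  ✓ matches
  gravitational acceleration (g = GM/r²): m/s²  ✗
  force (F = ma): kg·m/s²  ✗
  power (P = W/t): kg·m²/s³  ✗

Only pressure has units kg/(m·s²).

Answer: pressure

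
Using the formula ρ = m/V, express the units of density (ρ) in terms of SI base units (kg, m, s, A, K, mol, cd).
Units of each symbol in ρ = m/V:
  m (mass): kg
  V (volume): m³  → in the denominator, contributes 1/m³

Multiplying the contributions: [kg] · [1/m³]
Adding exponents of each base unit: kg: 1, m: -3
SI base units of density: kg/m³

Answer: kg/m³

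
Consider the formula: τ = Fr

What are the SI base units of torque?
Units of each symbol in τ = Fr:
  F (force): kg·m/s²
  r (lever arm): m

Multiplying the contributions: [kg·m/s²] · [m]
Adding exponents of each base unit: kg: 1, m: 2, s: -2
SI base units of torque: kg·m²/s²

Answer: kg·m²/s²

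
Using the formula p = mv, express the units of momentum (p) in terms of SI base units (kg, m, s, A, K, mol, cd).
Units of each symbol in p = mv:
  m (mass): kg
  v (velocity): m/s

Multiplying the contributions: [kg] · [m/s]
Adding exponents of each base unit: kg: 1, m: 1, s: -1
SI base units of momentum: kg·m/s

Answer: kg·m/s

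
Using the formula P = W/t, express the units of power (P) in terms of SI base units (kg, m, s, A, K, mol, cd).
Units of each symbol in P = W/t:
  W (work): kg·m²/s²
  t (time): s  → in the denominator, contributes 1/s

Multiplying the contributions: [kg·m²/s²] · [1/s]
Adding exponents of each base unit: kg: 1, m: 2, s: -3
SI base units of power: kg·m²/s³

Answer: kg·m²/s³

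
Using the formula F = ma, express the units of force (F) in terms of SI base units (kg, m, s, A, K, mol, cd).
Units of each symbol in F = ma:
  m (mass): kg
  a (acceleration): m/s²

Multiplying the contributions: [kg] · [m/s²]
Adding exponents of each base unit: kg: 1, m: 1, s: -2
SI base units of force: kg·m/s²

Answer: kg·m/s²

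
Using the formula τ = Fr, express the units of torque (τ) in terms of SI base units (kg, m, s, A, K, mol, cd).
Units of each symbol in τ = Fr:
  F (force): kg·m/s²
  r (lever arm): m

Multiplying the contributions: [kg·m/s²] · [m]
Adding exponents of each base unit: kg: 1, m: 2, s: -2
SI base units of torque: kg·m²/s²

Answer: kg·m²/s²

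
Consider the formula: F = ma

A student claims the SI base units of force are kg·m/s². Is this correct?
Units of each symbol in F = ma:
  m (mass): kg
  a (acceleration): m/s²

Multiplying the contributions: [kg] · [m/s²]
Adding exponents of each base unit: kg: 1, m: 1, s: -2
SI base units of force: kg·m/s²

The claimed units kg·m/s² match the derived units, so the claim is correct.

Answer: Yes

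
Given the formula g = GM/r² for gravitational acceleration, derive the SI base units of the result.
Units of each symbol in g = GM/r²:
  G (gravitational constant): m³/(kg·s²)
  M (mass): kg
  r (distance): m  → to the power 2 in the denominator, contributes 1/m²

Multiplying the contributions: [m³/(kg·s²)] · [kg] · [1/m²]
Adding exponents of each base unit: m: 1, s: -2
SI base units of gravitational acceleration: m/s²

Answer: m/s²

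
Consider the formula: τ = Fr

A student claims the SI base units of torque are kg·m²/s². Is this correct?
Units of each symbol in τ = Fr:
  F (force): kg·m/s²
  r (lever arm): m

Multiplying the contributions: [kg·m/s²] · [m]
Adding exponents of each base unit: kg: 1, m: 2, s: -2
SI base units of torque: kg·m²/s²

The claimed units kg·m²/s² match the derived units, so the claim is correct.

Answer: Yes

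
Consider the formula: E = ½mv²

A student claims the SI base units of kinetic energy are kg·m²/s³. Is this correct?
Units of each symbol in E = ½mv²:
  m (mass): kg
  v (speed): m/s  → to the power 2, contributes m²/s²
  The factor ½ is dimensionless.

Multiplying the contributions: [kg] · [m²/s²]
Adding exponents of each base unit: kg: 1, m: 2, s: -2
SI base units of kinetic energy: kg·m²/s²

The claimed units kg·m²/s³ (exponents kg: 1, m: 2, s: -3) do not match the derived units kg·m²/s² (exponents kg: 1, m: 2, s: -2), so the claim is incorrect.

Answer: No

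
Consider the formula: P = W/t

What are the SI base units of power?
Units of each symbol in P = W/t:
  W (work): kg·m²/s²
  t (time): s  → in the denominator, contributes 1/s

Multiplying the contributions: [kg·m²/s²] · [1/s]
Adding exponents of each base unit: kg: 1, m: 2, s: -3
SI base units of power: kg·m²/s³

Answer: kg·m²/s³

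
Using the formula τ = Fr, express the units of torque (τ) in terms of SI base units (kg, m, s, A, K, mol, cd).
Units of each symbol in τ = Fr:
  F (force): kg·m/s²
  r (lever arm): m

Multiplying the contributions: [kg·m/s²] · [m]
Adding exponents of each base unit: kg: 1, m: 2, s: -2
SI base units of torque: kg·m²/s²

Answer: kg·m²/s²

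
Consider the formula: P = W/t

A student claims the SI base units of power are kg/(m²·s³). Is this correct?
Units of each symbol in P = W/t:
  W (work): kg·m²/s²
  t (time): s  → in the denominator, contributes 1/s

Multiplying the contributions: [kg·m²/s²] · [1/s]
Adding exponents of each base unit: kg: 1, m: 2, s: -3
SI base units of power: kg·m²/s³

The claimed units kg/(m²·s³) (exponents kg: 1, m: -2, s: -3) do not match the derived units kg·m²/s³ (exponents kg: 1, m: 2, s: -3), so the claim is incorrect.

Answer: No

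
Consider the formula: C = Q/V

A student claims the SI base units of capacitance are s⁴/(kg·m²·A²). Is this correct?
Units of each symbol in C = Q/V:
  Q (charge, in coulombs): s·A
  V (voltage, in volts): kg·m²/(s³·A)  → in the denominator, contributes s³·A/(kg·m²)

Multiplying the contributions: [s·A] · [s³·A/(kg·m²)]
Adding exponents of each base unit: kg: -1, m: -2, s: 4, A: 2
SI base units of capacitance: s⁴·A²/(kg·m²)

The claimed units s⁴/(kg·m²·A²) (exponents kg: -1, m: -2, s: 4, A: -2) do not match the derived units s⁴·A²/(kg·m²) (exponents kg: -1, m: -2, s: 4, A: 2), so the claim is incorrect.

Answer: No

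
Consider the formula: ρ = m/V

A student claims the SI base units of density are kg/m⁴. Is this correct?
Units of each symbol in ρ = m/V:
  m (mass): kg
  V (volume): m³  → in the denominator, contributes 1/m³

Multiplying the contributions: [kg] · [1/m³]
Adding exponents of each base unit: kg: 1, m: -3
SI base units of density: kg/m³

The claimed units kg/m⁴ (exponents kg: 1, m: -4) do not match the derived units kg/m³ (exponents kg: 1, m: -3), so the claim is incorrect.

Answer: No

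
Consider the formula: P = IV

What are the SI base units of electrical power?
Units of each symbol in P = IV:
  I (current): A
  V (voltage, in volts): kg·m²/(s³·A)

Multiplying the contributions: [A] · [kg·m²/(s³·A)]
Adding exponents of each base unit: kg: 1, m: 2, s: -3
SI base units of electrical power: kg·m²/s³

Answer: kg·m²/s³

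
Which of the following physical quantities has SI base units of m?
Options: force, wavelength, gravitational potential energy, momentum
Checking the SI base units of each option:
  force (F = ma): kg·m/s²  ✗
  wavelength (λ = v/f): m  ✓ matches
  gravitational potential energy (U = -GMm/r): kg·m²/s²  ✗
  momentum (p = mv): kg·m/s  ✗

Only wavelength has units m.

Answer: wavelength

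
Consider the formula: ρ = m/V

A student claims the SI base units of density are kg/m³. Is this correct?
Units of each symbol in ρ = m/V:
  m (mass): kg
  V (volume): m³  → in the denominator, contributes 1/m³

Multiplying the contributions: [kg] · [1/m³]
Adding exponents of each base unit: kg: 1, m: -3
SI base units of density: kg/m³

The claimed units kg/m³ match the derived units, so the claim is correct.

Answer: Yes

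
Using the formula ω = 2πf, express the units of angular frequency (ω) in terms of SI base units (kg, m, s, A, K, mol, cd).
Units of each symbol in ω = 2πf:
  f (frequency): 1/s
  The factor 2π is dimensionless.

Multiplying the contributions: [1/s]
Adding exponents of each base unit: s: -1
SI base units of angular frequency: 1/s

Answer: 1/s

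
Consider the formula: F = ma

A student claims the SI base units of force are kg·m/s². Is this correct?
Units of each symbol in F = ma:
  m (mass): kg
  a (acceleration): m/s²

Multiplying the contributions: [kg] · [m/s²]
Adding exponents of each base unit: kg: 1, m: 1, s: -2
SI base units of force: kg·m/s²

The claimed units kg·m/s² match the derived units, so the claim is correct.

Answer: Yes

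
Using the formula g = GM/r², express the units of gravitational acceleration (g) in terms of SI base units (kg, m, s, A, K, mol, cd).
Units of each symbol in g = GM/r²:
  G (gravitational constant): m³/(kg·s²)
  M (mass): kg
  r (distance): m  → to the power 2 in the denominator, contributes 1/m²

Multiplying the contributions: [m³/(kg·s²)] · [kg] · [1/m²]
Adding exponents of each base unit: m: 1, s: -2
SI base units of gravitational acceleration: m/s²

Answer: m/s²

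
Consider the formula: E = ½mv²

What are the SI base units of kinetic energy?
Units of each symbol in E = ½mv²:
  m (mass): kg
  v (speed): m/s  → to the power 2, contributes m²/s²
  The factor ½ is dimensionless.

Multiplying the contributions: [kg] · [m²/s²]
Adding exponents of each base unit: kg: 1, m: 2, s: -2
SI base units of kinetic energy: kg·m²/s²

Answer: kg·m²/s²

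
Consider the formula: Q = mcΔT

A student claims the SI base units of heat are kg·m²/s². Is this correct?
Units of each symbol in Q = mcΔT:
  m (mass): kg
  c (specific heat capacity, in J/(kg·K)): m²/(s²·K)
  ΔT (temperature change): K

Multiplying the contributions: [kg] · [m²/(s²·K)] · [K]
Adding exponents of each base unit: kg: 1, m: 2, s: -2
SI base units of heat: kg·m²/s²

The claimed units kg·m²/s² match the derived units, so the claim is correct.

Answer: Yes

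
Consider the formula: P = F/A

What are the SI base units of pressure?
Units of each symbol in P = F/A:
  F (force): kg·m/s²
  A (area): m²  → in the denominator, contributes 1/m²

Multiplying the contributions: [kg·m/s²] · [1/m²]
Adding exponents of each base unit: kg: 1, m: -1, s: -2
SI base units of pressure: kg/(m·s²)

Answer: kg/(m·s²)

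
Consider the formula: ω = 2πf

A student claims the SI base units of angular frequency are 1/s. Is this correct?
Units of each symbol in ω = 2πf:
  f (frequency): 1/s
  The factor 2π is dimensionless.

Multiplying the contributions: [1/s]
Adding exponents of each base unit: s: -1
SI base units of angular frequency: 1/s

The claimed units 1/s match the derived units, so the claim is correct.

Answer: Yes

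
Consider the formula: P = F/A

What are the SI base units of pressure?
Units of each symbol in P = F/A:
  F (force): kg·m/s²
  A (area): m²  → in the denominator, contributes 1/m²

Multiplying the contributions: [kg·m/s²] · [1/m²]
Adding exponents of each base unit: kg: 1, m: -1, s: -2
SI base units of pressure: kg/(m·s²)

Answer: kg/(m·s²)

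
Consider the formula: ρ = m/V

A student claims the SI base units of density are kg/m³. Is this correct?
Units of each symbol in ρ = m/V:
  m (mass): kg
  V (volume): m³  → in the denominator, contributes 1/m³

Multiplying the contributions: [kg] · [1/m³]
Adding exponents of each base unit: kg: 1, m: -3
SI base units of density: kg/m³

The claimed units kg/m³ match the derived units, so the claim is correct.

Answer: Yes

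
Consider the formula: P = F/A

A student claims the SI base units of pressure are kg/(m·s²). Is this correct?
Units of each symbol in P = F/A:
  F (force): kg·m/s²
  A (area): m²  → in the denominator, contributes 1/m²

Multiplying the contributions: [kg·m/s²] · [1/m²]
Adding exponents of each base unit: kg: 1, m: -1, s: -2
SI base units of pressure: kg/(m·s²)

The claimed units kg/(m·s²) match the derived units, so the claim is correct.

Answer: Yes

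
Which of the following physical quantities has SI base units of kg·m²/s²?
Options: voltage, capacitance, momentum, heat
Checking the SI base units of each option:
  voltage (V = IR): kg·m²/(s³·A)  ✗
  capacitance (C = Q/V): s⁴·A²/(kg·m²)  ✗
  momentum (p = mv): kg·m/s  ✗
  heat (Q = mcΔT): kg·m²/s²  ✓ matches

Only heat has units kg·m²/s².

Answer: heat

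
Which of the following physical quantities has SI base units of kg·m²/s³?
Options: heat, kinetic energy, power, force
Checking the SI base units of each option:
  heat (Q = mcΔT): kg·m²/s²  ✗
  kinetic energy (E = ½mv²): kg·m²/s²  ✗
  power (P = W/t): kg·m²/s³  ✓ matches
  force (F = ma): kg·m/s²  ✗

Only power has units kg·m²/s³.

Answer: power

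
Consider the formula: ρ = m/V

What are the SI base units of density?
Units of each symbol in ρ = m/V:
  m (mass): kg
  V (volume): m³  → in the denominator, contributes 1/m³

Multiplying the contributions: [kg] · [1/m³]
Adding exponents of each base unit: kg: 1, m: -3
SI base units of density: kg/m³

Answer: kg/m³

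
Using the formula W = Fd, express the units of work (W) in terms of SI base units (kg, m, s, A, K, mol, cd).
Units of each symbol in W = Fd:
  F (force): kg·m/s²
  d (displacement): m

Multiplying the contributions: [kg·m/s²] · [m]
Adding exponents of each base unit: kg: 1, m: 2, s: -2
SI base units of work: kg·m²/s²

Answer: kg·m²/s²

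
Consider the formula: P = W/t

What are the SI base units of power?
Units of each symbol in P = W/t:
  W (work): kg·m²/s²
  t (time): s  → in the denominator, contributes 1/s

Multiplying the contributions: [kg·m²/s²] · [1/s]
Adding exponents of each base unit: kg: 1, m: 2, s: -3
SI base units of power: kg·m²/s³

Answer: kg·m²/s³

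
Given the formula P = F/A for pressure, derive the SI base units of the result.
Units of each symbol in P = F/A:
  F (force): kg·m/s²
  A (area): m²  → in the denominator, contributes 1/m²

Multiplying the contributions: [kg·m/s²] · [1/m²]
Adding exponents of each base unit: kg: 1, m: -1, s: -2
SI base units of pressure: kg/(m·s²)

Answer: kg/(m·s²)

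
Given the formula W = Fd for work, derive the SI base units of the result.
Units of each symbol in W = Fd:
  F (force): kg·m/s²
  d (displacement): m

Multiplying the contributions: [kg·m/s²] · [m]
Adding exponents of each base unit: kg: 1, m: 2, s: -2
SI base units of work: kg·m²/s²

Answer: kg·m²/s²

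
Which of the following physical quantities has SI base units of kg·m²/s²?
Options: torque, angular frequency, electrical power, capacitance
Checking the SI base units of each option:
  torque (τ = Fr): kg·m²/s²  ✓ matches
  angular frequency (ω = 2πf): 1/s  ✗
  electrical power (P = IV): kg·m²/s³  ✗
  capacitance (C = Q/V): s⁴·A²/(kg·m²)  ✗

Only torque has units kg·m²/s².

Answer: torque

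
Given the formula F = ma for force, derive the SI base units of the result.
Units of each symbol in F = ma:
  m (mass): kg
  a (acceleration): m/s²

Multiplying the contributions: [kg] · [m/s²]
Adding exponents of each base unit: kg: 1, m: 1, s: -2
SI base units of force: kg·m/s²

Answer: kg·m/s²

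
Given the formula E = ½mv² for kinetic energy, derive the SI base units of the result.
Units of each symbol in E = ½mv²:
  m (mass): kg
  v (speed): m/s  → to the power 2, contributes m²/s²
  The factor ½ is dimensionless.

Multiplying the contributions: [kg] · [m²/s²]
Adding exponents of each base unit: kg: 1, m: 2, s: -2
SI base units of kinetic energy: kg·m²/s²

Answer: kg·m²/s²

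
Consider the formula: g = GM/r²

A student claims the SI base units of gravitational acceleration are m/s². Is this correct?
Units of each symbol in g = GM/r²:
  G (gravitational constant): m³/(kg·s²)
  M (mass): kg
  r (distance): m  → to the power 2 in the denominator, contributes 1/m²

Multiplying the contributions: [m³/(kg·s²)] · [kg] · [1/m²]
Adding exponents of each base unit: m: 1, s: -2
SI base units of gravitational acceleration: m/s²

The claimed units m/s² match the derived units, so the claim is correct.

Answer: Yes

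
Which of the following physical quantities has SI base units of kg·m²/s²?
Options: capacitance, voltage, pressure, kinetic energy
Checking the SI base units of each option:
  capacitance (C = Q/V): s⁴·A²/(kg·m²)  ✗
  voltage (V = IR): kg·m²/(s³·A)  ✗
  pressure (P = F/A): kg/(m·s²)  ✗
  kinetic energy (E = ½mv²): kg·m²/s²  ✓ matches

Only kinetic energy has units kg·m²/s².

Answer: kinetic energy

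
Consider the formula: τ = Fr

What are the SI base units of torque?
Units of each symbol in τ = Fr:
  F (force): kg·m/s²
  r (lever arm): m

Multiplying the contributions: [kg·m/s²] · [m]
Adding exponents of each base unit: kg: 1, m: 2, s: -2
SI base units of torque: kg·m²/s²

Answer: kg·m²/s²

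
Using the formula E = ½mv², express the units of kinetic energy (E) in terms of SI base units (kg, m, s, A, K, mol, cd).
Units of each symbol in E = ½mv²:
  m (mass): kg
  v (speed): m/s  → to the power 2, contributes m²/s²
  The factor ½ is dimensionless.

Multiplying the contributions: [kg] · [m²/s²]
Adding exponents of each base unit: kg: 1, m: 2, s: -2
SI base units of kinetic energy: kg·m²/s²

Answer: kg·m²/s²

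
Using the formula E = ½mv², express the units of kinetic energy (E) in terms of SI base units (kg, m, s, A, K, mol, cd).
Units of each symbol in E = ½mv²:
  m (mass): kg
  v (speed): m/s  → to the power 2, contributes m²/s²
  The factor ½ is dimensionless.

Multiplying the contributions: [kg] · [m²/s²]
Adding exponents of each base unit: kg: 1, m: 2, s: -2
SI base units of kinetic energy: kg·m²/s²

Answer: kg·m²/s²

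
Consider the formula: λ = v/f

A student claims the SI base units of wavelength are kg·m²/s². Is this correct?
Units of each symbol in λ = v/f:
  v (wave speed): m/s
  f (frequency): 1/s  → in the denominator, contributes s

Multiplying the contributions: [m/s] · [s]
Adding exponents of each base unit: m: 1
SI base units of wavelength: m

The claimed units kg·m²/s² (exponents kg: 1, m: 2, s: -2) do not match the derived units m (exponents m: 1), so the claim is incorrect.

Answer: No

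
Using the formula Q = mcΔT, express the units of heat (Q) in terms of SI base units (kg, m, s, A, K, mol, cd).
Units of each symbol in Q = mcΔT:
  m (mass): kg
  c (specific heat capacity, in J/(kg·K)): m²/(s²·K)
  ΔT (temperature change): K

Multiplying the contributions: [kg] · [m²/(s²·K)] · [K]
Adding exponents of each base unit: kg: 1, m: 2, s: -2
SI base units of heat: kg·m²/s²

Answer: kg·m²/s²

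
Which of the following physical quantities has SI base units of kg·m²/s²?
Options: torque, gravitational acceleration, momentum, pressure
Checking the SI base units of each option:
  torque (τ = Fr): kg·m²/s²  ✓ matches
  gravitational acceleration (g = GM/r²): m/s²  ✗
  momentum (p = mv): kg·m/s  ✗
  pressure (P = F/A): kg/(m·s²)  ✗

Only torque has units kg·m²/s².

Answer: torque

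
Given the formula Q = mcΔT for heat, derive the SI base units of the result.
Units of each symbol in Q = mcΔT:
  m (mass): kg
  c (specific heat capacity, in J/(kg·K)): m²/(s²·K)
  ΔT (temperature change): K

Multiplying the contributions: [kg] · [m²/(s²·K)] · [K]
Adding exponents of each base unit: kg: 1, m: 2, s: -2
SI base units of heat: kg·m²/s²

Answer: kg·m²/s²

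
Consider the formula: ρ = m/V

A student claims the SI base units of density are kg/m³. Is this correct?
Units of each symbol in ρ = m/V:
  m (mass): kg
  V (volume): m³  → in the denominator, contributes 1/m³

Multiplying the contributions: [kg] · [1/m³]
Adding exponents of each base unit: kg: 1, m: -3
SI base units of density: kg/m³

The claimed units kg/m³ match the derived units, so the claim is correct.

Answer: Yes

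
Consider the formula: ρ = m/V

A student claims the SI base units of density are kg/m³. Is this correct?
Units of each symbol in ρ = m/V:
  m (mass): kg
  V (volume): m³  → in the denominator, contributes 1/m³

Multiplying the contributions: [kg] · [1/m³]
Adding exponents of each base unit: kg: 1, m: -3
SI base units of density: kg/m³

The claimed units kg/m³ match the derived units, so the claim is correct.

Answer: Yes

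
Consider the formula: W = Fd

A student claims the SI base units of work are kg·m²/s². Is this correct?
Units of each symbol in W = Fd:
  F (force): kg·m/s²
  d (displacement): m

Multiplying the contributions: [kg·m/s²] · [m]
Adding exponents of each base unit: kg: 1, m: 2, s: -2
SI base units of work: kg·m²/s²

The claimed units kg·m²/s² match the derived units, so the claim is correct.

Answer: Yes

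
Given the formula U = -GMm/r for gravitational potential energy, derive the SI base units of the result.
Units of each symbol in U = -GMm/r:
  G (gravitational constant): m³/(kg·s²)
  M (mass): kg
  m (mass): kg
  r (distance): m  → in the denominator, contributes 1/m
  The minus sign does not affect the units.

Multiplying the contributions: [m³/(kg·s²)] · [kg] · [kg] · [1/m]
Adding exponents of each base unit: kg: 1, m: 2, s: -2
SI base units of gravitational potential energy: kg·m²/s²

Answer: kg·m²/s²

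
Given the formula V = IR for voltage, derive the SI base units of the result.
Units of each symbol in V = IR:
  I (current): A
  R (resistance, in ohms): kg·m²/(s³·A²)

Multiplying the contributions: [A] · [kg·m²/(s³·A²)]
Adding exponents of each base unit: kg: 1, m: 2, s: -3, A: -1
SI base units of voltage: kg·m²/(s³·A)

Answer: kg·m²/(s³·A)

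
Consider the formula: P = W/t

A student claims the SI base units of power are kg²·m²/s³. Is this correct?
Units of each symbol in P = W/t:
  W (work): kg·m²/s²
  t (time): s  → in the denominator, contributes 1/s

Multiplying the contributions: [kg·m²/s²] · [1/s]
Adding exponents of each base unit: kg: 1, m: 2, s: -3
SI base units of power: kg·m²/s³

The claimed units kg²·m²/s³ (exponents kg: 2, m: 2, s: -3) do not match the derived units kg·m²/s³ (exponents kg: 1, m: 2, s: -3), so the claim is incorrect.

Answer: No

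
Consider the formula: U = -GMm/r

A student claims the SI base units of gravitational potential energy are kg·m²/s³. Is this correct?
Units of each symbol in U = -GMm/r:
  G (gravitational constant): m³/(kg·s²)
  M (mass): kg
  m (mass): kg
  r (distance): m  → in the denominator, contributes 1/m
  The minus sign does not affect the units.

Multiplying the contributions: [m³/(kg·s²)] · [kg] · [kg] · [1/m]
Adding exponents of each base unit: kg: 1, m: 2, s: -2
SI base units of gravitational potential energy: kg·m²/s²

The claimed units kg·m²/s³ (exponents kg: 1, m: 2, s: -3) do not match the derived units kg·m²/s² (exponents kg: 1, m: 2, s: -2), so the claim is incorrect.

Answer: No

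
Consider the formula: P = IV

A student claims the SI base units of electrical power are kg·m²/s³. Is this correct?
Units of each symbol in P = IV:
  I (current): A
  V (voltage, in volts): kg·m²/(s³·A)

Multiplying the contributions: [A] · [kg·m²/(s³·A)]
Adding exponents of each base unit: kg: 1, m: 2, s: -3
SI base units of electrical power: kg·m²/s³

The claimed units kg·m²/s³ match the derived units, so the claim is correct.

Answer: Yes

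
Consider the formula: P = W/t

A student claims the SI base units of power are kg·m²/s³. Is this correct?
Units of each symbol in P = W/t:
  W (work): kg·m²/s²
  t (time): s  → in the denominator, contributes 1/s

Multiplying the contributions: [kg·m²/s²] · [1/s]
Adding exponents of each base unit: kg: 1, m: 2, s: -3
SI base units of power: kg·m²/s³

The claimed units kg·m²/s³ match the derived units, so the claim is correct.

Answer: Yes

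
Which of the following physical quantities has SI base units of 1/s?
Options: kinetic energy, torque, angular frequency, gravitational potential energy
Checking the SI base units of each option:
  kinetic energy (E = ½mv²): kg·m²/s²  ✗
  torque (τ = Fr): kg·m²/s²  ✗
  angular frequency (ω = 2πf): 1/s  ✓ matches
  gravitational potential energy (U = -GMm/r): kg·m²/s²  ✗

Only angular frequency has units 1/s.

Answer: angular frequency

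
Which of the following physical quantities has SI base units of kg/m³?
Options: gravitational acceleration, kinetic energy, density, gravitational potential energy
Checking the SI base units of each option:
  gravitational acceleration (g = GM/r²): m/s²  ✗
  kinetic energy (E = ½mv²): kg·m²/s²  ✗
  density (ρ = m/V): kg/m³  ✓ matches
  gravitational potential energy (U = -GMm/r): kg·m²/s²  ✗

Only density has units kg/m³.

Answer: density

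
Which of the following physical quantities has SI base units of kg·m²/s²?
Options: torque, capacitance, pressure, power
Checking the SI base units of each option:
  torque (τ = Fr): kg·m²/s²  ✓ matches
  capacitance (C = Q/V): s⁴·A²/(kg·m²)  ✗
  pressure (P = F/A): kg/(m·s²)  ✗
  power (P = W/t): kg·m²/s³  ✗

Only torque has units kg·m²/s².

Answer: torque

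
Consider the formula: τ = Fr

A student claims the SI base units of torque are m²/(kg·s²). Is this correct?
Units of each symbol in τ = Fr:
  F (force): kg·m/s²
  r (lever arm): m

Multiplying the contributions: [kg·m/s²] · [m]
Adding exponents of each base unit: kg: 1, m: 2, s: -2
SI base units of torque: kg·m²/s²

The claimed units m²/(kg·s²) (exponents kg: -1, m: 2, s: -2) do not match the derived units kg·m²/s² (exponents kg: 1, m: 2, s: -2), so the claim is incorrect.

Answer: No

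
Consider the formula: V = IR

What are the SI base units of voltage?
Units of each symbol in V = IR:
  I (current): A
  R (resistance, in ohms): kg·m²/(s³·A²)

Multiplying the contributions: [A] · [kg·m²/(s³·A²)]
Adding exponents of each base unit: kg: 1, m: 2, s: -3, A: -1
SI base units of voltage: kg·m²/(s³·A)

Answer: kg·m²/(s³·A)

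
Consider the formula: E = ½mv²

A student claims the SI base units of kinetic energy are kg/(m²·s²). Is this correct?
Units of each symbol in E = ½mv²:
  m (mass): kg
  v (speed): m/s  → to the power 2, contributes m²/s²
  The factor ½ is dimensionless.

Multiplying the contributions: [kg] · [m²/s²]
Adding exponents of each base unit: kg: 1, m: 2, s: -2
SI base units of kinetic energy: kg·m²/s²

The claimed units kg/(m²·s²) (exponents kg: 1, m: -2, s: -2) do not match the derived units kg·m²/s² (exponents kg: 1, m: 2, s: -2), so the claim is incorrect.

Answer: No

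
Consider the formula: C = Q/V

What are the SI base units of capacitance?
Units of each symbol in C = Q/V:
  Q (charge, in coulombs): s·A
  V (voltage, in volts): kg·m²/(s³·A)  → in the denominator, contributes s³·A/(kg·m²)

Multiplying the contributions: [s·A] · [s³·A/(kg·m²)]
Adding exponents of each base unit: kg: -1, m: -2, s: 4, A: 2
SI base units of capacitance: s⁴·A²/(kg·m²)

Answer: s⁴·A²/(kg·m²)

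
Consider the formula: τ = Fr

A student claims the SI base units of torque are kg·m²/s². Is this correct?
Units of each symbol in τ = Fr:
  F (force): kg·m/s²
  r (lever arm): m

Multiplying the contributions: [kg·m/s²] · [m]
Adding exponents of each base unit: kg: 1, m: 2, s: -2
SI base units of torque: kg·m²/s²

The claimed units kg·m²/s² match the derived units, so the claim is correct.

Answer: Yes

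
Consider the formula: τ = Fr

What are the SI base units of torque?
Units of each symbol in τ = Fr:
  F (force): kg·m/s²
  r (lever arm): m

Multiplying the contributions: [kg·m/s²] · [m]
Adding exponents of each base unit: kg: 1, m: 2, s: -2
SI base units of torque: kg·m²/s²

Answer: kg·m²/s²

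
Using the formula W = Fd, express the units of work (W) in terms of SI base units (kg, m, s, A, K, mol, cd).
Units of each symbol in W = Fd:
  F (force): kg·m/s²
  d (displacement): m

Multiplying the contributions: [kg·m/s²] · [m]
Adding exponents of each base unit: kg: 1, m: 2, s: -2
SI base units of work: kg·m²/s²

Answer: kg·m²/s²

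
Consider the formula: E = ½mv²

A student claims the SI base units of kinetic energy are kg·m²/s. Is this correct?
Units of each symbol in E = ½mv²:
  m (mass): kg
  v (speed): m/s  → to the power 2, contributes m²/s²
  The factor ½ is dimensionless.

Multiplying the contributions: [kg] · [m²/s²]
Adding exponents of each base unit: kg: 1, m: 2, s: -2
SI base units of kinetic energy: kg·m²/s²

The claimed units kg·m²/s (exponents kg: 1, m: 2, s: -1) do not match the derived units kg·m²/s² (exponents kg: 1, m: 2, s: -2), so the claim is incorrect.

Answer: No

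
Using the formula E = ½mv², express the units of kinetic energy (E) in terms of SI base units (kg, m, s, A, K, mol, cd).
Units of each symbol in E = ½mv²:
  m (mass): kg
  v (speed): m/s  → to the power 2, contributes m²/s²
  The factor ½ is dimensionless.

Multiplying the contributions: [kg] · [m²/s²]
Adding exponents of each base unit: kg: 1, m: 2, s: -2
SI base units of kinetic energy: kg·m²/s²

Answer: kg·m²/s²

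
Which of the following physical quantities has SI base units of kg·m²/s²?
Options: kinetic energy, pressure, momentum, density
Checking the SI base units of each option:
  kinetic energy (E = ½mv²): kg·m²/s²  ✓ matches
  pressure (P = F/A): kg/(m·s²)  ✗
  momentum (p = mv): kg·m/s  ✗
  density (ρ = m/V): kg/m³  ✗

Only kinetic energy has units kg·m²/s².

Answer: kinetic energy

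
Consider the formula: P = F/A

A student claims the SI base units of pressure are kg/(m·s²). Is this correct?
Units of each symbol in P = F/A:
  F (force): kg·m/s²
  A (area): m²  → in the denominator, contributes 1/m²

Multiplying the contributions: [kg·m/s²] · [1/m²]
Adding exponents of each base unit: kg: 1, m: -1, s: -2
SI base units of pressure: kg/(m·s²)

The claimed units kg/(m·s²) match the derived units, so the claim is correct.

Answer: Yes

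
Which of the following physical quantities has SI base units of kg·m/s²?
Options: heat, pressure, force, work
Checking the SI base units of each option:
  heat (Q = mcΔT): kg·m²/s²  ✗
  pressure (P = F/A): kg/(m·s²)  ✗
  force (F = ma): kg·m/s²  ✓ matches
  work (W = Fd): kg·m²/s²  ✗

Only force has units kg·m/s².

Answer: force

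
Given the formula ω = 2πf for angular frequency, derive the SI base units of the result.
Units of each symbol in ω = 2πf:
  f (frequency): 1/s
  The factor 2π is dimensionless.

Multiplying the contributions: [1/s]
Adding exponents of each base unit: s: -1
SI base units of angular frequency: 1/s

Answer: 1/s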